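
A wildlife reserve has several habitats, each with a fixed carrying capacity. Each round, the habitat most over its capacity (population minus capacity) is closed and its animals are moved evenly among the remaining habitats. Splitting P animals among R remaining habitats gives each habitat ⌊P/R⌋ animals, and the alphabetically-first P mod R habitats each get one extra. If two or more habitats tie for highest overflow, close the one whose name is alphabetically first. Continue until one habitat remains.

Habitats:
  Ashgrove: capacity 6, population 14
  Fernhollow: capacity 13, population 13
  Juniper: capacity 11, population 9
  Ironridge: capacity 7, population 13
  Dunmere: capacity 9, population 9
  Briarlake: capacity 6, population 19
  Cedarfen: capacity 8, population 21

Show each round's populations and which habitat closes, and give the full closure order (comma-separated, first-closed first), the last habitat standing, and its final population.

Closure order: Briarlake, Cedarfen, Ashgrove, Ironridge, Dunmere, Fernhollow
Last habitat: Juniper with 98 animals

Round 1: Ashgrove=14 Briarlake=19 Cedarfen=21 Dunmere=9 Fernhollow=13 Ironridge=13 Juniper=9 → close Briarlake (overflow 13)
  19÷6 = 3 each, +1 to first 1
Round 2: Ashgrove=18 Cedarfen=24 Dunmere=12 Fernhollow=16 Ironridge=16 Juniper=12 → close Cedarfen (overflow 16)
  24÷5 = 4 each, +1 to first 4
Round 3: Ashgrove=23 Dunmere=17 Fernhollow=21 Ironridge=21 Juniper=16 → close Ashgrove (overflow 17)
  23÷4 = 5 each, +1 to first 3
Round 4: Dunmere=23 Fernhollow=27 Ironridge=27 Juniper=21 → close Ironridge (overflow 20)
  27÷3 = 9 each, +1 to first 0
Round 5: Dunmere=32 Fernhollow=36 Juniper=30 → close Dunmere (overflow 23)
  32÷2 = 16 each, +1 to first 0
Round 6: Fernhollow=52 Juniper=46 → close Fernhollow (overflow 39)
  52÷1 = 52 each, +1 to first 0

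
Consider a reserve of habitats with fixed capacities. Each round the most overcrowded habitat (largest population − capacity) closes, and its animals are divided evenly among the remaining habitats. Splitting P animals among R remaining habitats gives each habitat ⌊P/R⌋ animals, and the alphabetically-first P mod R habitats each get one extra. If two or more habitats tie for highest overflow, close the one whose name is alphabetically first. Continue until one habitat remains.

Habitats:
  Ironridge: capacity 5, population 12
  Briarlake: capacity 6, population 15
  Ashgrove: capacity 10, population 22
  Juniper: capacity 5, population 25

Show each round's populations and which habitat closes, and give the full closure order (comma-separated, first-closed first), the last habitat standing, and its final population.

Round 1: Ashgrove=22 Briarlake=15 Ironridge=12 Juniper=25 → close Juniper (overflow 20)
  25÷3 = 8 each, +1 to first 1
Round 2: Ashgrove=31 Briarlake=23 Ironridge=20 → close Ashgrove (overflow 21)
  31÷2 = 15 each, +1 to first 1
Round 3: Briarlake=39 Ironridge=35 → close Briarlake (overflow 33)
  39÷1 = 39 each, +1 to first 0

Closure order: Juniper, Ashgrove, Briarlake
Last habitat: Ironridge with 74 animals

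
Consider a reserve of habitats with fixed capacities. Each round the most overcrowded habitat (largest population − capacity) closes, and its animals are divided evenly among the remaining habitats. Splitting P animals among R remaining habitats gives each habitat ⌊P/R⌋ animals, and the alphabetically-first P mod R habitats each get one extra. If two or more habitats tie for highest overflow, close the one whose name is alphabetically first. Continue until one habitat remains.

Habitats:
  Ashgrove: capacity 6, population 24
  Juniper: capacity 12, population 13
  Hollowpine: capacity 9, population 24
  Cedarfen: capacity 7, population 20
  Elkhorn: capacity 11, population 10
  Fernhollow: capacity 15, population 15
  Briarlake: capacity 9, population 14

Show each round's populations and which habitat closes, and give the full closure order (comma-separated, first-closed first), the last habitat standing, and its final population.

Round 1: Ashgrove=24 Briarlake=14 Cedarfen=20 Elkhorn=10 Fernhollow=15 Hollowpine=24 Juniper=13 → close Ashgrove (overflow 18)
  24÷6 = 4 each, +1 to first 0
Round 2: Briarlake=18 Cedarfen=24 Elkhorn=14 Fernhollow=19 Hollowpine=28 Juniper=17 → close Hollowpine (overflow 19)
  28÷5 = 5 each, +1 to first 3
Round 3: Briarlake=24 Cedarfen=30 Elkhorn=20 Fernhollow=24 Juniper=22 → close Cedarfen (overflow 23)
  30÷4 = 7 each, +1 to first 2
Round 4: Briarlake=32 Elkhorn=28 Fernhollow=31 Juniper=29 → close Briarlake (overflow 23)
  32÷3 = 10 each, +1 to first 2
Round 5: Elkhorn=39 Fernhollow=42 Juniper=39 → close Elkhorn (overflow 28)
  39÷2 = 19 each, +1 to first 1
Round 6: Fernhollow=62 Juniper=58 → close Fernhollow (overflow 47)
  62÷1 = 62 each, +1 to first 0

Closure order: Ashgrove, Hollowpine, Cedarfen, Briarlake, Elkhorn, Fernhollow
Last habitat: Juniper with 120 animals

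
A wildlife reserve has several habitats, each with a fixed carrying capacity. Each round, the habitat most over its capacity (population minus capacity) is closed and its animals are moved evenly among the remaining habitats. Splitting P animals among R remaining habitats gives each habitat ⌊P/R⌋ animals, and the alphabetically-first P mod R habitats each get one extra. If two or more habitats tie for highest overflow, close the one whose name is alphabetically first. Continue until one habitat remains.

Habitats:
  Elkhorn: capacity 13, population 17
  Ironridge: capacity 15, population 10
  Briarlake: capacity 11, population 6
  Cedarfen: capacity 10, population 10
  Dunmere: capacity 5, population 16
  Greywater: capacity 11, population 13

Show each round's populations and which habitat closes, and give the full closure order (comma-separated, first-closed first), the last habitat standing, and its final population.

Round 1: Briarlake=6 Cedarfen=10 Dunmere=16 Elkhorn=17 Greywater=13 Ironridge=10 → close Dunmere (overflow 11)
  16÷5 = 3 each, +1 to first 1
Round 2: Briarlake=10 Cedarfen=13 Elkhorn=20 Greywater=16 Ironridge=13 → close Elkhorn (overflow 7)
  20÷4 = 5 each, +1 to first 0
Round 3: Briarlake=15 Cedarfen=18 Greywater=21 Ironridge=18 → close Greywater (overflow 10)
  21÷3 = 7 each, +1 to first 0
Round 4: Briarlake=22 Cedarfen=25 Ironridge=25 → close Cedarfen (overflow 15)
  25÷2 = 12 each, +1 to first 1
Round 5: Briarlake=35 Ironridge=37 → close Briarlake (overflow 24)
  35÷1 = 35 each, +1 to first 0

Closure order: Dunmere, Elkhorn, Greywater, Cedarfen, Briarlake
Last habitat: Ironridge with 72 animals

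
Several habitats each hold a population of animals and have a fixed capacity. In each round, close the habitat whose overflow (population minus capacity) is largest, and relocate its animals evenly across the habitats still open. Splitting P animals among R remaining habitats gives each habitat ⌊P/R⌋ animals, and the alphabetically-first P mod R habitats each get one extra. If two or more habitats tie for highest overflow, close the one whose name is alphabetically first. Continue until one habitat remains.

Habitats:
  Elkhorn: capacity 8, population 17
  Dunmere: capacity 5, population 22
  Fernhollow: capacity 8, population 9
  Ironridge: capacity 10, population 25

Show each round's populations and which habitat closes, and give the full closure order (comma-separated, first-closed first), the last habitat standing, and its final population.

Round 1: Dunmere=22 Elkhorn=17 Fernhollow=9 Ironridge=25 → close Dunmere (overflow 17)
  22÷3 = 7 each, +1 to first 1
Round 2: Elkhorn=25 Fernhollow=16 Ironridge=32 → close Ironridge (overflow 22)
  32÷2 = 16 each, +1 to first 0
Round 3: Elkhorn=41 Fernhollow=32 → close Elkhorn (overflow 33)
  41÷1 = 41 each, +1 to first 0

Closure order: Dunmere, Ironridge, Elkhorn
Last habitat: Fernhollow with 73 animals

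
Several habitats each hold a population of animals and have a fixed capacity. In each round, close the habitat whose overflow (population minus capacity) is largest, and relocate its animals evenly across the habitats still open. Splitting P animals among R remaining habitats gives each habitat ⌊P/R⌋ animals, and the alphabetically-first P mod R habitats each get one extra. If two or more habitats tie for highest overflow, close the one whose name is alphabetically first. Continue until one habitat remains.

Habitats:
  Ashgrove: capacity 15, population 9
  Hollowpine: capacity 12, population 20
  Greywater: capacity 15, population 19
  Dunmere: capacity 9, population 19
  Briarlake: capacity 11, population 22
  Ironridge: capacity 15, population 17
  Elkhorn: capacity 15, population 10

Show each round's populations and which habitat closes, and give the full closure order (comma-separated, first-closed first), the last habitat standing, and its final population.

Round 1: Ashgrove=9 Briarlake=22 Dunmere=19 Elkhorn=10 Greywater=19 Hollowpine=20 Ironridge=17 → close Briarlake (overflow 11)
  22÷6 = 3 each, +1 to first 4
Round 2: Ashgrove=13 Dunmere=23 Elkhorn=14 Greywater=23 Hollowpine=23 Ironridge=20 → close Dunmere (overflow 14)
  23÷5 = 4 each, +1 to first 3
Round 3: Ashgrove=18 Elkhorn=19 Greywater=28 Hollowpine=27 Ironridge=24 → close Hollowpine (overflow 15)
  27÷4 = 6 each, +1 to first 3
Round 4: Ashgrove=25 Elkhorn=26 Greywater=35 Ironridge=30 → close Greywater (overflow 20)
  35÷3 = 11 each, +1 to first 2
Round 5: Ashgrove=37 Elkhorn=38 Ironridge=41 → close Ironridge (overflow 26)
  41÷2 = 20 each, +1 to first 1
Round 6: Ashgrove=58 Elkhorn=58 → close Ashgrove (overflow 43)
  58÷1 = 58 each, +1 to first 0

Closure order: Briarlake, Dunmere, Hollowpine, Greywater, Ironridge, Ashgrove
Last habitat: Elkhorn with 116 animals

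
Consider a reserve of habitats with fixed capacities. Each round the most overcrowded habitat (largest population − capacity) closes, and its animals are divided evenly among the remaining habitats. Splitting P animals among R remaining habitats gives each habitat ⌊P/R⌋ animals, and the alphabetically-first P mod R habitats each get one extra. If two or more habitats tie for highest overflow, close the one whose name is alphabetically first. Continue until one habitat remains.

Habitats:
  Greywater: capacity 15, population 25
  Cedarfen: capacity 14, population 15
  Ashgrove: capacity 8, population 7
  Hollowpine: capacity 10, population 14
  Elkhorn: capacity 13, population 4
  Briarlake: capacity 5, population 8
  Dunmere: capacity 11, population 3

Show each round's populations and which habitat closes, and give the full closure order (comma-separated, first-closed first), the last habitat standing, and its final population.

Round 1: Ashgrove=7 Briarlake=8 Cedarfen=15 Dunmere=3 Elkhorn=4 Greywater=25 Hollowpine=14 → close Greywater (overflow 10)
  25÷6 = 4 each, +1 to first 1
Round 2: Ashgrove=12 Briarlake=12 Cedarfen=19 Dunmere=7 Elkhorn=8 Hollowpine=18 → close Hollowpine (overflow 8)
  18÷5 = 3 each, +1 to first 3
Round 3: Ashgrove=16 Briarlake=16 Cedarfen=23 Dunmere=10 Elkhorn=11 → close Briarlake (overflow 11)
  16÷4 = 4 each, +1 to first 0
Round 4: Ashgrove=20 Cedarfen=27 Dunmere=14 Elkhorn=15 → close Cedarfen (overflow 13)
  27÷3 = 9 each, +1 to first 0
Round 5: Ashgrove=29 Dunmere=23 Elkhorn=24 → close Ashgrove (overflow 21)
  29÷2 = 14 each, +1 to first 1
Round 6: Dunmere=38 Elkhorn=38 → close Dunmere (overflow 27)
  38÷1 = 38 each, +1 to first 0

Closure order: Greywater, Hollowpine, Briarlake, Cedarfen, Ashgrove, Dunmere
Last habitat: Elkhorn with 76 animals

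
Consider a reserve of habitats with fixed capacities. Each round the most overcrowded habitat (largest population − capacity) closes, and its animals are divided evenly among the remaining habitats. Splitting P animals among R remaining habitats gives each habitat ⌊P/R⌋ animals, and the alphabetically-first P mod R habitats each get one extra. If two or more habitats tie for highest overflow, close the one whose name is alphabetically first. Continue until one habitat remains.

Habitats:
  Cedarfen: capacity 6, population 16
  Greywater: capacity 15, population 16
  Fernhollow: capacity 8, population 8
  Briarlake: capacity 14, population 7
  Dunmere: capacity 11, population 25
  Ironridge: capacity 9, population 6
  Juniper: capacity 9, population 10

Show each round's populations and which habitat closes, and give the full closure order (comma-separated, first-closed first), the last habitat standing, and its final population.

Closure order: Dunmere, Cedarfen, Greywater, Juniper, Fernhollow, Ironridge
Last habitat: Briarlake with 88 animals

Round 1: Briarlake=7 Cedarfen=16 Dunmere=25 Fernhollow=8 Greywater=16 Ironridge=6 Juniper=10 → close Dunmere (overflow 14)
  25÷6 = 4 each, +1 to first 1
Round 2: Briarlake=12 Cedarfen=20 Fernhollow=12 Greywater=20 Ironridge=10 Juniper=14 → close Cedarfen (overflow 14)
  20÷5 = 4 each, +1 to first 0
Round 3: Briarlake=16 Fernhollow=16 Greywater=24 Ironridge=14 Juniper=18 → close Greywater (overflow 9)
  24÷4 = 6 each, +1 to first 0
Round 4: Briarlake=22 Fernhollow=22 Ironridge=20 Juniper=24 → close Juniper (overflow 15)
  24÷3 = 8 each, +1 to first 0
Round 5: Briarlake=30 Fernhollow=30 Ironridge=28 → close Fernhollow (overflow 22)
  30÷2 = 15 each, +1 to first 0
Round 6: Briarlake=45 Ironridge=43 → close Ironridge (overflow 34)
  43÷1 = 43 each, +1 to first 0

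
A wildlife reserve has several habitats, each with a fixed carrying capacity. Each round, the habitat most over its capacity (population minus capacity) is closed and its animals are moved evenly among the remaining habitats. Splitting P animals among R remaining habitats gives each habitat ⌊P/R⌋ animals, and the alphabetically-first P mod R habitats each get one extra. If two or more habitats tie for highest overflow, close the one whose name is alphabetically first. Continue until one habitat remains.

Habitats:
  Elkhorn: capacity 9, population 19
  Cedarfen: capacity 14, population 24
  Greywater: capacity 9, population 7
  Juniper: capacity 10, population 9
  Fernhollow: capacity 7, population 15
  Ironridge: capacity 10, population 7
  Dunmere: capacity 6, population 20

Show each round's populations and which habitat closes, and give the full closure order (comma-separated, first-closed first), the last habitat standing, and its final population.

Round 1: Cedarfen=24 Dunmere=20 Elkhorn=19 Fernhollow=15 Greywater=7 Ironridge=7 Juniper=9 → close Dunmere (overflow 14)
  20÷6 = 3 each, +1 to first 2
Round 2: Cedarfen=28 Elkhorn=23 Fernhollow=18 Greywater=10 Ironridge=10 Juniper=12 → close Cedarfen (overflow 14)
  28÷5 = 5 each, +1 to first 3
Round 3: Elkhorn=29 Fernhollow=24 Greywater=16 Ironridge=15 Juniper=17 → close Elkhorn (overflow 20)
  29÷4 = 7 each, +1 to first 1
Round 4: Fernhollow=32 Greywater=23 Ironridge=22 Juniper=24 → close Fernhollow (overflow 25)
  32÷3 = 10 each, +1 to first 2
Round 5: Greywater=34 Ironridge=33 Juniper=34 → close Greywater (overflow 25)
  34÷2 = 17 each, +1 to first 0
Round 6: Ironridge=50 Juniper=51 → close Juniper (overflow 41)
  51÷1 = 51 each, +1 to first 0

Closure order: Dunmere, Cedarfen, Elkhorn, Fernhollow, Greywater, Juniper
Last habitat: Ironridge with 101 animals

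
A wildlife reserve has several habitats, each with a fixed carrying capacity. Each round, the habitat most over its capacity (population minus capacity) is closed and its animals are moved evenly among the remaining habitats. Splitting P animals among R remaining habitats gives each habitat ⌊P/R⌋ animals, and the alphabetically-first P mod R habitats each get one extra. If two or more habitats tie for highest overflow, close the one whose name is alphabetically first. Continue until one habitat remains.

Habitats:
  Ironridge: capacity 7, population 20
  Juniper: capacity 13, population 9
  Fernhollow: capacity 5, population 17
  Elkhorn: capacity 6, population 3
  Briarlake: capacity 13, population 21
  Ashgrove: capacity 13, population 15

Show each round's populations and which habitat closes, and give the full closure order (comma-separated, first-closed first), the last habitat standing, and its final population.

Closure order: Ironridge, Fernhollow, Briarlake, Ashgrove, Elkhorn
Last habitat: Juniper with 85 animals

Round 1: Ashgrove=15 Briarlake=21 Elkhorn=3 Fernhollow=17 Ironridge=20 Juniper=9 → close Ironridge (overflow 13)
  20÷5 = 4 each, +1 to first 0
Round 2: Ashgrove=19 Briarlake=25 Elkhorn=7 Fernhollow=21 Juniper=13 → close Fernhollow (overflow 16)
  21÷4 = 5 each, +1 to first 1
Round 3: Ashgrove=25 Briarlake=30 Elkhorn=12 Juniper=18 → close Briarlake (overflow 17)
  30÷3 = 10 each, +1 to first 0
Round 4: Ashgrove=35 Elkhorn=22 Juniper=28 → close Ashgrove (overflow 22)
  35÷2 = 17 each, +1 to first 1
Round 5: Elkhorn=40 Juniper=45 → close Elkhorn (overflow 34)
  40÷1 = 40 each, +1 to first 0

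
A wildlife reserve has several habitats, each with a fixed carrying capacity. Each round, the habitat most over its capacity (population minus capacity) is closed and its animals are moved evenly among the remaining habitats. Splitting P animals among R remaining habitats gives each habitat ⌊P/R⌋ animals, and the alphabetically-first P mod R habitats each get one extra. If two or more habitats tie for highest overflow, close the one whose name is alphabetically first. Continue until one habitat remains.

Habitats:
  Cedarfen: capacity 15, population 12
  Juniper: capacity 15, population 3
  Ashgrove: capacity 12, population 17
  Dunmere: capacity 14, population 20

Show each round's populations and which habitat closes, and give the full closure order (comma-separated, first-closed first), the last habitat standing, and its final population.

Round 1: Ashgrove=17 Cedarfen=12 Dunmere=20 Juniper=3 → close Dunmere (overflow 6)
  20÷3 = 6 each, +1 to first 2
Round 2: Ashgrove=24 Cedarfen=19 Juniper=9 → close Ashgrove (overflow 12)
  24÷2 = 12 each, +1 to first 0
Round 3: Cedarfen=31 Juniper=21 → close Cedarfen (overflow 16)
  31÷1 = 31 each, +1 to first 0

Closure order: Dunmere, Ashgrove, Cedarfen
Last habitat: Juniper with 52 animals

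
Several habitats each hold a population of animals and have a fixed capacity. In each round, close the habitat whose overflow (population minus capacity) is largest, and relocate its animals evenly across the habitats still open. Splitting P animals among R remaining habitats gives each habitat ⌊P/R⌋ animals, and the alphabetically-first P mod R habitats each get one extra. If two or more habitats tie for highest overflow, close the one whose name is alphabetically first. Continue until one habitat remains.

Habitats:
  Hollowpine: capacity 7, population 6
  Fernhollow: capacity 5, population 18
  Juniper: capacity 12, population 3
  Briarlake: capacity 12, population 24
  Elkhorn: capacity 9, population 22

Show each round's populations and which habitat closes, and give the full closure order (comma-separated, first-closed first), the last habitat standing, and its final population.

Round 1: Briarlake=24 Elkhorn=22 Fernhollow=18 Hollowpine=6 Juniper=3 → close Elkhorn (overflow 13)
  22÷4 = 5 each, +1 to first 2
Round 2: Briarlake=30 Fernhollow=24 Hollowpine=11 Juniper=8 → close Fernhollow (overflow 19)
  24÷3 = 8 each, +1 to first 0
Round 3: Briarlake=38 Hollowpine=19 Juniper=16 → close Briarlake (overflow 26)
  38÷2 = 19 each, +1 to first 0
Round 4: Hollowpine=38 Juniper=35 → close Hollowpine (overflow 31)
  38÷1 = 38 each, +1 to first 0

Closure order: Elkhorn, Fernhollow, Briarlake, Hollowpine
Last habitat: Juniper with 73 animals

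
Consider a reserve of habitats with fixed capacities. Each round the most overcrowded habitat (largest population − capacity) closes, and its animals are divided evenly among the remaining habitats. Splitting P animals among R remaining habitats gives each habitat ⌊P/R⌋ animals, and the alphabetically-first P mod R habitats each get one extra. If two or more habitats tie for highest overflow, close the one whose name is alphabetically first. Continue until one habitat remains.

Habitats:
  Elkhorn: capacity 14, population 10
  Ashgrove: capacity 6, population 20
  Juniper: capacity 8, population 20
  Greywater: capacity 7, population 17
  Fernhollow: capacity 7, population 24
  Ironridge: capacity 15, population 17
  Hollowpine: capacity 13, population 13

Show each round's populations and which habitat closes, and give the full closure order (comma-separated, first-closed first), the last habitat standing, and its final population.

Closure order: Fernhollow, Ashgrove, Juniper, Greywater, Ironridge, Hollowpine
Last habitat: Elkhorn with 121 animals

Round 1: Ashgrove=20 Elkhorn=10 Fernhollow=24 Greywater=17 Hollowpine=13 Ironridge=17 Juniper=20 → close Fernhollow (overflow 17)
  24÷6 = 4 each, +1 to first 0
Round 2: Ashgrove=24 Elkhorn=14 Greywater=21 Hollowpine=17 Ironridge=21 Juniper=24 → close Ashgrove (overflow 18)
  24÷5 = 4 each, +1 to first 4
Round 3: Elkhorn=19 Greywater=26 Hollowpine=22 Ironridge=26 Juniper=28 → close Juniper (overflow 20)
  28÷4 = 7 each, +1 to first 0
Round 4: Elkhorn=26 Greywater=33 Hollowpine=29 Ironridge=33 → close Greywater (overflow 26)
  33÷3 = 11 each, +1 to first 0
Round 5: Elkhorn=37 Hollowpine=40 Ironridge=44 → close Ironridge (overflow 29)
  44÷2 = 22 each, +1 to first 0
Round 6: Elkhorn=59 Hollowpine=62 → close Hollowpine (overflow 49)
  62÷1 = 62 each, +1 to first 0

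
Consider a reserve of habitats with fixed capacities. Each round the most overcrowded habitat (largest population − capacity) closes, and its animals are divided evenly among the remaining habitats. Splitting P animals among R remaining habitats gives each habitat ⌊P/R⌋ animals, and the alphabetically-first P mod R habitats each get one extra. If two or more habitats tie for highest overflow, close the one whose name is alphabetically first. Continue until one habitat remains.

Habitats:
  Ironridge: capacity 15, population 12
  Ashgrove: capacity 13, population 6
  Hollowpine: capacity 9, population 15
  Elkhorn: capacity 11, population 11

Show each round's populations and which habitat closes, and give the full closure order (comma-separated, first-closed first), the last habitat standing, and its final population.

Closure order: Hollowpine, Elkhorn, Ironridge
Last habitat: Ashgrove with 44 animals

Round 1: Ashgrove=6 Elkhorn=11 Hollowpine=15 Ironridge=12 → close Hollowpine (overflow 6)
  15÷3 = 5 each, +1 to first 0
Round 2: Ashgrove=11 Elkhorn=16 Ironridge=17 → close Elkhorn (overflow 5)
  16÷2 = 8 each, +1 to first 0
Round 3: Ashgrove=19 Ironridge=25 → close Ironridge (overflow 10)
  25÷1 = 25 each, +1 to first 0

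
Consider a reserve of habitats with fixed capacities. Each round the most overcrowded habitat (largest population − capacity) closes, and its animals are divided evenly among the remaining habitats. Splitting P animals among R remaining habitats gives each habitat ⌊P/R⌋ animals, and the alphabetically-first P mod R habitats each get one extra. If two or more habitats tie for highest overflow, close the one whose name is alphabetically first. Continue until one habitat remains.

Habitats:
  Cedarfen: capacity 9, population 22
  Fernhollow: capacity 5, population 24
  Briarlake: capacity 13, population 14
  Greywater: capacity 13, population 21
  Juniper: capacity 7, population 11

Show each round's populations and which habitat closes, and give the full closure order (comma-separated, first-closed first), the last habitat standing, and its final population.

Round 1: Briarlake=14 Cedarfen=22 Fernhollow=24 Greywater=21 Juniper=11 → close Fernhollow (overflow 19)
  24÷4 = 6 each, +1 to first 0
Round 2: Briarlake=20 Cedarfen=28 Greywater=27 Juniper=17 → close Cedarfen (overflow 19)
  28÷3 = 9 each, +1 to first 1
Round 3: Briarlake=30 Greywater=36 Juniper=26 → close Greywater (overflow 23)
  36÷2 = 18 each, +1 to first 0
Round 4: Briarlake=48 Juniper=44 → close Juniper (overflow 37)
  44÷1 = 44 each, +1 to first 0

Closure order: Fernhollow, Cedarfen, Greywater, Juniper
Last habitat: Briarlake with 92 animals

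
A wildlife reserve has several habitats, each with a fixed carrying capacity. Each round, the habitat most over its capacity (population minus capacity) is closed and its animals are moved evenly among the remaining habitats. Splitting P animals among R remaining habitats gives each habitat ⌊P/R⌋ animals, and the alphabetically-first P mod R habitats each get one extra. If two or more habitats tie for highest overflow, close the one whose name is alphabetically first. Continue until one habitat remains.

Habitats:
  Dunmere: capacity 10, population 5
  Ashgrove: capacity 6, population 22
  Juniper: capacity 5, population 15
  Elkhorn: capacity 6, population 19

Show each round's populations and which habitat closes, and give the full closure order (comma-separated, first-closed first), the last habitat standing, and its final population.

Closure order: Ashgrove, Elkhorn, Juniper
Last habitat: Dunmere with 61 animals

Round 1: Ashgrove=22 Dunmere=5 Elkhorn=19 Juniper=15 → close Ashgrove (overflow 16)
  22÷3 = 7 each, +1 to first 1
Round 2: Dunmere=13 Elkhorn=26 Juniper=22 → close Elkhorn (overflow 20)
  26÷2 = 13 each, +1 to first 0
Round 3: Dunmere=26 Juniper=35 → close Juniper (overflow 30)
  35÷1 = 35 each, +1 to first 0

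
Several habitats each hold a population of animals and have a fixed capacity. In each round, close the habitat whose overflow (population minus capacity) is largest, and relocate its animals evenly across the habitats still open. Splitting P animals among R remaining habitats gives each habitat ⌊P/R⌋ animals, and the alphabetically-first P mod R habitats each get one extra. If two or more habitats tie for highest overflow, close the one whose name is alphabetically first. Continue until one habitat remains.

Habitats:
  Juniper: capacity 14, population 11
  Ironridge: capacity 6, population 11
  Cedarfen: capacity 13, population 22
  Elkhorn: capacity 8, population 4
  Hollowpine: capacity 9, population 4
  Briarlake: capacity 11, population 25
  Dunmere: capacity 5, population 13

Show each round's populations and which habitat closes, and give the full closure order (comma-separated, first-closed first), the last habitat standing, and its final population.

Round 1: Briarlake=25 Cedarfen=22 Dunmere=13 Elkhorn=4 Hollowpine=4 Ironridge=11 Juniper=11 → close Briarlake (overflow 14)
  25÷6 = 4 each, +1 to first 1
Round 2: Cedarfen=27 Dunmere=17 Elkhorn=8 Hollowpine=8 Ironridge=15 Juniper=15 → close Cedarfen (overflow 14)
  27÷5 = 5 each, +1 to first 2
Round 3: Dunmere=23 Elkhorn=14 Hollowpine=13 Ironridge=20 Juniper=20 → close Dunmere (overflow 18)
  23÷4 = 5 each, +1 to first 3
Round 4: Elkhorn=20 Hollowpine=19 Ironridge=26 Juniper=25 → close Ironridge (overflow 20)
  26÷3 = 8 each, +1 to first 2
Round 5: Elkhorn=29 Hollowpine=28 Juniper=33 → close Elkhorn (overflow 21)
  29÷2 = 14 each, +1 to first 1
Round 6: Hollowpine=43 Juniper=47 → close Hollowpine (overflow 34)
  43÷1 = 43 each, +1 to first 0

Closure order: Briarlake, Cedarfen, Dunmere, Ironridge, Elkhorn, Hollowpine
Last habitat: Juniper with 90 animals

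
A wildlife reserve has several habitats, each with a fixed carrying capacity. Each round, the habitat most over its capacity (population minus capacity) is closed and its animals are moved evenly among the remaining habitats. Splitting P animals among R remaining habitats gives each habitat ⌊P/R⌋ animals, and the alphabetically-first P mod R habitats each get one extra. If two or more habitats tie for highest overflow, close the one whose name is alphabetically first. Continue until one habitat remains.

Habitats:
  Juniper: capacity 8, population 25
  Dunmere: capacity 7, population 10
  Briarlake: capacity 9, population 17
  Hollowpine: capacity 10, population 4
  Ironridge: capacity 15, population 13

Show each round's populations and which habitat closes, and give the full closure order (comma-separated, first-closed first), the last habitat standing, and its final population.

Closure order: Juniper, Briarlake, Dunmere, Ironridge
Last habitat: Hollowpine with 69 animals

Round 1: Briarlake=17 Dunmere=10 Hollowpine=4 Ironridge=13 Juniper=25 → close Juniper (overflow 17)
  25÷4 = 6 each, +1 to first 1
Round 2: Briarlake=24 Dunmere=16 Hollowpine=10 Ironridge=19 → close Briarlake (overflow 15)
  24÷3 = 8 each, +1 to first 0
Round 3: Dunmere=24 Hollowpine=18 Ironridge=27 → close Dunmere (overflow 17)
  24÷2 = 12 each, +1 to first 0
Round 4: Hollowpine=30 Ironridge=39 → close Ironridge (overflow 24)
  39÷1 = 39 each, +1 to first 0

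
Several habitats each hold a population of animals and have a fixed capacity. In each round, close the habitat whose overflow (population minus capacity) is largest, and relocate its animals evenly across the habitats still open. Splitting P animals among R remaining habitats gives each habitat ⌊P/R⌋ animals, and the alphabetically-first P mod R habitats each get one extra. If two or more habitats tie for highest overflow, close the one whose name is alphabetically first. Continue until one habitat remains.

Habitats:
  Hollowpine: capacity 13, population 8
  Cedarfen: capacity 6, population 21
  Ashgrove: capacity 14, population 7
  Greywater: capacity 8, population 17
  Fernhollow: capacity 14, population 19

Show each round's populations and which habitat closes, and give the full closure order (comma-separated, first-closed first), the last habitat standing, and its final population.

Closure order: Cedarfen, Greywater, Fernhollow, Ashgrove
Last habitat: Hollowpine with 72 animals

Round 1: Ashgrove=7 Cedarfen=21 Fernhollow=19 Greywater=17 Hollowpine=8 → close Cedarfen (overflow 15)
  21÷4 = 5 each, +1 to first 1
Round 2: Ashgrove=13 Fernhollow=24 Greywater=22 Hollowpine=13 → close Greywater (overflow 14)
  22÷3 = 7 each, +1 to first 1
Round 3: Ashgrove=21 Fernhollow=31 Hollowpine=20 → close Fernhollow (overflow 17)
  31÷2 = 15 each, +1 to first 1
Round 4: Ashgrove=37 Hollowpine=35 → close Ashgrove (overflow 23)
  37÷1 = 37 each, +1 to first 0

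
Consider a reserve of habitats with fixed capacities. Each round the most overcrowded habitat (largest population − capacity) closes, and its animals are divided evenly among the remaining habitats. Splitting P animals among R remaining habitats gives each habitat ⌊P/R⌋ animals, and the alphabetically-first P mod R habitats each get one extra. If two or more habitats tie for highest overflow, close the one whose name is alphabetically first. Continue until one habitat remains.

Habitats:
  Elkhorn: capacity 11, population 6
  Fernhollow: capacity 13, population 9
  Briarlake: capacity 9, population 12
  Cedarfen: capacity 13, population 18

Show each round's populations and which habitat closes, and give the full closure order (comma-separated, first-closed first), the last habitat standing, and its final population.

Round 1: Briarlake=12 Cedarfen=18 Elkhorn=6 Fernhollow=9 → close Cedarfen (overflow 5)
  18÷3 = 6 each, +1 to first 0
Round 2: Briarlake=18 Elkhorn=12 Fernhollow=15 → close Briarlake (overflow 9)
  18÷2 = 9 each, +1 to first 0
Round 3: Elkhorn=21 Fernhollow=24 → close Fernhollow (overflow 11)
  24÷1 = 24 each, +1 to first 0

Closure order: Cedarfen, Briarlake, Fernhollow
Last habitat: Elkhorn with 45 animals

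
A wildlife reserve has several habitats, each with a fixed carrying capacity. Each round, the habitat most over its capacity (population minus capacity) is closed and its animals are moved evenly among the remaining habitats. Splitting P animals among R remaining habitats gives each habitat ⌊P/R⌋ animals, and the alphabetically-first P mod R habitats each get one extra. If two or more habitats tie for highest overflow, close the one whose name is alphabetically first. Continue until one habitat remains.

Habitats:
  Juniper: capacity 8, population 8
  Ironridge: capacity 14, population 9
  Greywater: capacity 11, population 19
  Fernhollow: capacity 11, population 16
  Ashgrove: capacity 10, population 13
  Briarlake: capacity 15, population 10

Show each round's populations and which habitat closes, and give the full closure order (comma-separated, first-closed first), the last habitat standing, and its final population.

Round 1: Ashgrove=13 Briarlake=10 Fernhollow=16 Greywater=19 Ironridge=9 Juniper=8 → close Greywater (overflow 8)
  19÷5 = 3 each, +1 to first 4
Round 2: Ashgrove=17 Briarlake=14 Fernhollow=20 Ironridge=13 Juniper=11 → close Fernhollow (overflow 9)
  20÷4 = 5 each, +1 to first 0
Round 3: Ashgrove=22 Briarlake=19 Ironridge=18 Juniper=16 → close Ashgrove (overflow 12)
  22÷3 = 7 each, +1 to first 1
Round 4: Briarlake=27 Ironridge=25 Juniper=23 → close Juniper (overflow 15)
  23÷2 = 11 each, +1 to first 1
Round 5: Briarlake=39 Ironridge=36 → close Briarlake (overflow 24)
  39÷1 = 39 each, +1 to first 0

Closure order: Greywater, Fernhollow, Ashgrove, Juniper, Briarlake
Last habitat: Ironridge with 75 animals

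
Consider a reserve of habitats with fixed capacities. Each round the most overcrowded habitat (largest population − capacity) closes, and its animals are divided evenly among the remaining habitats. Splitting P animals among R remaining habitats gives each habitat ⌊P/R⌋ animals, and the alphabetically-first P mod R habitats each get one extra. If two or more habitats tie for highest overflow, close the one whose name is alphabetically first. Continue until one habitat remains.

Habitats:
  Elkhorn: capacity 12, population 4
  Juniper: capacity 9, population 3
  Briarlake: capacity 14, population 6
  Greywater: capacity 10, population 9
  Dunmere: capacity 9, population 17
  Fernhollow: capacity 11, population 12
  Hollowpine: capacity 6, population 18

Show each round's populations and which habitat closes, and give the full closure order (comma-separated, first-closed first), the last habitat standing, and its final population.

Closure order: Hollowpine, Dunmere, Fernhollow, Greywater, Juniper, Briarlake
Last habitat: Elkhorn with 69 animals

Round 1: Briarlake=6 Dunmere=17 Elkhorn=4 Fernhollow=12 Greywater=9 Hollowpine=18 Juniper=3 → close Hollowpine (overflow 12)
  18÷6 = 3 each, +1 to first 0
Round 2: Briarlake=9 Dunmere=20 Elkhorn=7 Fernhollow=15 Greywater=12 Juniper=6 → close Dunmere (overflow 11)
  20÷5 = 4 each, +1 to first 0
Round 3: Briarlake=13 Elkhorn=11 Fernhollow=19 Greywater=16 Juniper=10 → close Fernhollow (overflow 8)
  19÷4 = 4 each, +1 to first 3
Round 4: Briarlake=18 Elkhorn=16 Greywater=21 Juniper=14 → close Greywater (overflow 11)
  21÷3 = 7 each, +1 to first 0
Round 5: Briarlake=25 Elkhorn=23 Juniper=21 → close Juniper (overflow 12)
  21÷2 = 10 each, +1 to first 1
Round 6: Briarlake=36 Elkhorn=33 → close Briarlake (overflow 22)
  36÷1 = 36 each, +1 to first 0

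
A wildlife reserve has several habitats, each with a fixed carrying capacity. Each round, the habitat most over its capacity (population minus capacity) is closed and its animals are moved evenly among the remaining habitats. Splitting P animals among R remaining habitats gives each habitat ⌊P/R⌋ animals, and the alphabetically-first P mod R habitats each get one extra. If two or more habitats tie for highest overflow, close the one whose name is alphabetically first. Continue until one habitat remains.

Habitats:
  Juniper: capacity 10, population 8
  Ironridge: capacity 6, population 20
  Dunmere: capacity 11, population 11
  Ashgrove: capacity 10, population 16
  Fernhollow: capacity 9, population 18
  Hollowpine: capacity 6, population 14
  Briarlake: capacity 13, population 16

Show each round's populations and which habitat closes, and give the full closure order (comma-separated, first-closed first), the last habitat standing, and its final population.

Closure order: Ironridge, Fernhollow, Ashgrove, Hollowpine, Briarlake, Dunmere
Last habitat: Juniper with 103 animals

Round 1: Ashgrove=16 Briarlake=16 Dunmere=11 Fernhollow=18 Hollowpine=14 Ironridge=20 Juniper=8 → close Ironridge (overflow 14)
  20÷6 = 3 each, +1 to first 2
Round 2: Ashgrove=20 Briarlake=20 Dunmere=14 Fernhollow=21 Hollowpine=17 Juniper=11 → close Fernhollow (overflow 12)
  21÷5 = 4 each, +1 to first 1
Round 3: Ashgrove=25 Briarlake=24 Dunmere=18 Hollowpine=21 Juniper=15 → close Ashgrove (overflow 15)
  25÷4 = 6 each, +1 to first 1
Round 4: Briarlake=31 Dunmere=24 Hollowpine=27 Juniper=21 → close Hollowpine (overflow 21)
  27÷3 = 9 each, +1 to first 0
Round 5: Briarlake=40 Dunmere=33 Juniper=30 → close Briarlake (overflow 27)
  40÷2 = 20 each, +1 to first 0
Round 6: Dunmere=53 Juniper=50 → close Dunmere (overflow 42)
  53÷1 = 53 each, +1 to first 0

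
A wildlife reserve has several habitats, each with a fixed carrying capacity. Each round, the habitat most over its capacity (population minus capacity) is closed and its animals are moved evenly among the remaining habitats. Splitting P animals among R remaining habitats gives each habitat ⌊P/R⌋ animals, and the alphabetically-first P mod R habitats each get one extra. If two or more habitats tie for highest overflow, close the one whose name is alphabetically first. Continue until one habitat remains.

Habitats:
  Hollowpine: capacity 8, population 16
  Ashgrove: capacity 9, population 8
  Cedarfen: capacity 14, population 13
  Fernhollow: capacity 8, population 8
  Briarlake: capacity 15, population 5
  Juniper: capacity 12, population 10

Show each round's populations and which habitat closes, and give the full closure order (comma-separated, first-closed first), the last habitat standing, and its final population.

Closure order: Hollowpine, Ashgrove, Fernhollow, Cedarfen, Juniper
Last habitat: Briarlake with 60 animals

Round 1: Ashgrove=8 Briarlake=5 Cedarfen=13 Fernhollow=8 Hollowpine=16 Juniper=10 → close Hollowpine (overflow 8)
  16÷5 = 3 each, +1 to first 1
Round 2: Ashgrove=12 Briarlake=8 Cedarfen=16 Fernhollow=11 Juniper=13 → close Ashgrove (overflow 3)
  12÷4 = 3 each, +1 to first 0
Round 3: Briarlake=11 Cedarfen=19 Fernhollow=14 Juniper=16 → close Fernhollow (overflow 6)
  14÷3 = 4 each, +1 to first 2
Round 4: Briarlake=16 Cedarfen=24 Juniper=20 → close Cedarfen (overflow 10)
  24÷2 = 12 each, +1 to first 0
Round 5: Briarlake=28 Juniper=32 → close Juniper (overflow 20)
  32÷1 = 32 each, +1 to first 0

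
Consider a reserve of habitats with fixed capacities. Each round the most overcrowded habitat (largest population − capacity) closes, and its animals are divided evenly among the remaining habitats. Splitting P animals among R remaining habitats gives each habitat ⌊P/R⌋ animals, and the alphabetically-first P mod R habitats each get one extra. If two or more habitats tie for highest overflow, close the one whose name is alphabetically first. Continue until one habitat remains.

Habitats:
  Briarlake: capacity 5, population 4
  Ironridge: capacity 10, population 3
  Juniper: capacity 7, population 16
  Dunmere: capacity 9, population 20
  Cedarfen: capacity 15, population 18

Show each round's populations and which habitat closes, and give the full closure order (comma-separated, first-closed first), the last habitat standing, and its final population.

Round 1: Briarlake=4 Cedarfen=18 Dunmere=20 Ironridge=3 Juniper=16 → close Dunmere (overflow 11)
  20÷4 = 5 each, +1 to first 0
Round 2: Briarlake=9 Cedarfen=23 Ironridge=8 Juniper=21 → close Juniper (overflow 14)
  21÷3 = 7 each, +1 to first 0
Round 3: Briarlake=16 Cedarfen=30 Ironridge=15 → close Cedarfen (overflow 15)
  30÷2 = 15 each, +1 to first 0
Round 4: Briarlake=31 Ironridge=30 → close Briarlake (overflow 26)
  31÷1 = 31 each, +1 to first 0

Closure order: Dunmere, Juniper, Cedarfen, Briarlake
Last habitat: Ironridge with 61 animals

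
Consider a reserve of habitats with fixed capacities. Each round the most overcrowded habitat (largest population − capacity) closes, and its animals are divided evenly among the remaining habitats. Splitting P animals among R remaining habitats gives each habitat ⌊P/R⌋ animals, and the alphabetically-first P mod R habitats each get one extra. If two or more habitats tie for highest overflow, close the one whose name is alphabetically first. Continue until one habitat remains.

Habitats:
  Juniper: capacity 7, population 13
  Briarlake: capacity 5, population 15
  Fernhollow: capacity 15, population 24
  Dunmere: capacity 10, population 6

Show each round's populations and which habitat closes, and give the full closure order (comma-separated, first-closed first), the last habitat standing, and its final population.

Closure order: Briarlake, Fernhollow, Juniper
Last habitat: Dunmere with 58 animals

Round 1: Briarlake=15 Dunmere=6 Fernhollow=24 Juniper=13 → close Briarlake (overflow 10)
  15÷3 = 5 each, +1 to first 0
Round 2: Dunmere=11 Fernhollow=29 Juniper=18 → close Fernhollow (overflow 14)
  29÷2 = 14 each, +1 to first 1
Round 3: Dunmere=26 Juniper=32 → close Juniper (overflow 25)
  32÷1 = 32 each, +1 to first 0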